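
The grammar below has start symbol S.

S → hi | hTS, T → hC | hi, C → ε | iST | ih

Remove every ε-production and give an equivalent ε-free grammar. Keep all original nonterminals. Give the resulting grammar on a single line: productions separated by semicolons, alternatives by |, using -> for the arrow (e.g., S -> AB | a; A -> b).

Nullable set: {C}.
Drop C -> ε.
T -> hC: C nullable, giving h | hC.
Unchanged (no nullable symbols): S -> hTS; S -> hi; C -> iST; C -> ih; T -> hi.

S -> hi | hTS; C -> ih | iST; T -> h | hC | hi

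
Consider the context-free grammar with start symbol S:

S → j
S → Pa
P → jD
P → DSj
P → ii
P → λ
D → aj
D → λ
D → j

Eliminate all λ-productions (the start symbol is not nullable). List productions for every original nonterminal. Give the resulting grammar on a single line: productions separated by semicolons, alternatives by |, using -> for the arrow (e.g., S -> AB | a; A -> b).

Nullable set: {D, P}.
S -> Pa: P nullable, giving Pa | a.
Drop D -> λ.
Drop P -> λ.
P -> DSj: D nullable, giving DSj | Sj.
P -> jD: D nullable, giving j | jD.
Unchanged (no nullable symbols): S -> j; D -> aj; D -> j; P -> ii.

S -> a | j | Pa; D -> j | aj; P -> j | Sj | ii | jD | DSj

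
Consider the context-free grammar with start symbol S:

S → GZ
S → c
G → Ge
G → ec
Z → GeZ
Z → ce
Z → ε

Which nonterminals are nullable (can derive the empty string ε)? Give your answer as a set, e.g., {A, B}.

{Z}

Directly nullable (have an ε-rule): {Z}.
Not nullable: G, S — each has a terminal in every rule's right-hand side or depends on a non-nullable symbol.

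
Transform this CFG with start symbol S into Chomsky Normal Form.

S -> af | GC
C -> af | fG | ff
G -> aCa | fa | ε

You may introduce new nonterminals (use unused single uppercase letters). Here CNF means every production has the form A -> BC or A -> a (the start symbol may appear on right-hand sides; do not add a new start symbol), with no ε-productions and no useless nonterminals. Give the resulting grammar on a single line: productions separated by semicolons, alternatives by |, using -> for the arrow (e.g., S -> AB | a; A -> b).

Nullable: {G}; after ε-elimination: S -> C | GC | af; C -> f | af | fG | ff; G -> fa | aCa.
After unit-elimination: S -> f | GC | af | fG | ff; C -> f | af | fG | ff; G -> fa | aCa.
TERM: introduce A -> a, B -> f and substitute in every rule of length ≥2.
BIN: G -> ACA becomes G -> AD, D -> CA.

S -> f | AB | BB | BG | GC; A -> a; B -> f; C -> f | AB | BB | BG; D -> CA; G -> AD | BA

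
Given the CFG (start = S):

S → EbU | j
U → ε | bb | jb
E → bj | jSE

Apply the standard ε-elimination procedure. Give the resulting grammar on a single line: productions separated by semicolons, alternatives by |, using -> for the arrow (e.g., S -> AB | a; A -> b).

S -> j | Eb | EbU; E -> bj | jSE; U -> bb | jb

Nullable set: {U}.
S -> EbU: U nullable, giving Eb | EbU.
Drop U -> ε.
Unchanged (no nullable symbols): S -> j; E -> bj; E -> jSE; U -> bb; U -> jb.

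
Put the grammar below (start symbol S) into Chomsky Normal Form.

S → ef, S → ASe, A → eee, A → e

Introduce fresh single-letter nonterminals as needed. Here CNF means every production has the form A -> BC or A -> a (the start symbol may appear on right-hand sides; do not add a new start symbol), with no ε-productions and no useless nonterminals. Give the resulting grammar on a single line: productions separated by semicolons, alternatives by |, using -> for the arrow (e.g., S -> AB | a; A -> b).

No ε-productions.
No unit productions to eliminate.
TERM: introduce B -> e, C -> f and substitute in every rule of length ≥2.
BIN: A -> BBB becomes A -> BD, D -> BB; S -> ASB becomes S -> AE, E -> SB.

S -> AE | BC; A -> e | BD; B -> e; C -> f; D -> BB; E -> SB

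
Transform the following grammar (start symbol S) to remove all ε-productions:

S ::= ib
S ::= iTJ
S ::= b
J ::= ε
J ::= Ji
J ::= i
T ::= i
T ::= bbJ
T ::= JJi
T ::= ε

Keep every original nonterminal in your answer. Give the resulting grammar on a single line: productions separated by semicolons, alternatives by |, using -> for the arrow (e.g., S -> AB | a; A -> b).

S -> b | i | iJ | iT | ib | iTJ; J -> i | Ji; T -> i | Ji | bb | JJi | bbJ

Nullable set: {J, T}.
S -> iTJ: T, J nullable, giving i | iJ | iT | iTJ.
Drop J -> ε.
J -> Ji: J nullable, giving Ji | i.
Drop T -> ε.
T -> JJi: J, J nullable, giving JJi | Ji | i.
T -> bbJ: J nullable, giving bb | bbJ.
Unchanged (no nullable symbols): S -> b; S -> ib; J -> i; T -> i.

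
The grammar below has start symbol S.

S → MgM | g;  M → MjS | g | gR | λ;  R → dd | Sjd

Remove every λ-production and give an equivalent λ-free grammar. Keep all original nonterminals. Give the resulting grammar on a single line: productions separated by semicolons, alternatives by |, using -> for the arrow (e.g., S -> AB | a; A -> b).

S -> g | Mg | gM | MgM; M -> g | gR | jS | MjS; R -> dd | Sjd

Nullable set: {M}.
S -> MgM: M, M nullable, giving Mg | MgM | g | gM.
Drop M -> λ.
M -> MjS: M nullable, giving MjS | jS.
Unchanged (no nullable symbols): S -> g; M -> g; M -> gR; R -> Sjd; R -> dd.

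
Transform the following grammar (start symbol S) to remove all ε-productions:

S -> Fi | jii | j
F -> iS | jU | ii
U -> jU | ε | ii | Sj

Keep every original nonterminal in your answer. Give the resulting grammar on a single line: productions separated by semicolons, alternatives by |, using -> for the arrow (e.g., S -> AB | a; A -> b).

S -> j | Fi | jii; F -> j | iS | ii | jU; U -> j | Sj | ii | jU

Nullable set: {U}.
F -> jU: U nullable, giving j | jU.
Drop U -> ε.
U -> jU: U nullable, giving j | jU.
Unchanged (no nullable symbols): S -> Fi; S -> j; S -> jii; F -> iS; F -> ii; U -> Sj; U -> ii.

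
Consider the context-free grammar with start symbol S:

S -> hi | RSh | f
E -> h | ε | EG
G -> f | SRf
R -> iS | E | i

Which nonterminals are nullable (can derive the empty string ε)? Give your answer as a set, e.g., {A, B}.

Directly nullable (have an ε-rule): {E}.
R is nullable via R -> E (every symbol on the right is already known nullable).
Not nullable: G, S — each has a terminal in every rule's right-hand side or depends on a non-nullable symbol.

{E, R}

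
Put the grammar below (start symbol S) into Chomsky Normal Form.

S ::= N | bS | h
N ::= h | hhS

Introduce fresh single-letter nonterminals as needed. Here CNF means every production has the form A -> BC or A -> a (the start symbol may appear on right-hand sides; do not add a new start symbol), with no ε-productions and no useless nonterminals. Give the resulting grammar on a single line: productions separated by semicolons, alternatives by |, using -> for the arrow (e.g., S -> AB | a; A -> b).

S -> h | AD | BS; A -> h; B -> b; D -> AS

No ε-productions.
After unit-elimination: S -> h | bS | hhS; N -> h | hhS.
TERM: introduce B -> b, A -> h and substitute in every rule of length ≥2.
BIN: N -> AAS becomes N -> AC, C -> AS; S -> AAS becomes S -> AD, D -> AS.
Drop unreachable/unproductive: N.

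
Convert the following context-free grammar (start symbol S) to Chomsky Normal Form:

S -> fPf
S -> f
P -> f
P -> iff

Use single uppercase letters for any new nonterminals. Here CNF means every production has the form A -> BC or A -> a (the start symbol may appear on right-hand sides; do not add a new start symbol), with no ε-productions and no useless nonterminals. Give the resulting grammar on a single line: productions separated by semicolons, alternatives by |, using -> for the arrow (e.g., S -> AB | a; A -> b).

No ε-productions.
No unit productions to eliminate.
TERM: introduce B -> f, A -> i and substitute in every rule of length ≥2.
BIN: P -> ABB becomes P -> AC, C -> BB; S -> BPB becomes S -> BD, D -> PB.

S -> f | BD; A -> i; B -> f; C -> BB; D -> PB; P -> f | AC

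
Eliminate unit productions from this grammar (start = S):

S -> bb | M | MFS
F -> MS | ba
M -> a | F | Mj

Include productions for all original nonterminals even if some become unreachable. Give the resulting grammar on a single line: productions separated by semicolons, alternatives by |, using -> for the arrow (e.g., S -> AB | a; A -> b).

S -> a | MS | Mj | ba | bb | MFS; F -> MS | ba; M -> a | MS | Mj | ba

Unit productions: M->F, S->M.
Unit pairs (A ⇒* B via units): (M,F), (S,F), (S,M).
S: inherits non-unit rules of {F, M, S} → MFS | MS | Mj | a | ba | bb.
F: inherits non-unit rules of {F} → MS | ba.
M: inherits non-unit rules of {F, M} → MS | Mj | a | ba.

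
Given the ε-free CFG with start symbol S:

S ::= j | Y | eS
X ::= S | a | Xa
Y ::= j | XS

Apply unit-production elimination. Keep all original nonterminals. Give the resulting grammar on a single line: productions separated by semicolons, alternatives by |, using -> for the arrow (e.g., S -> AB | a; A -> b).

S -> j | XS | eS; X -> a | j | XS | Xa | eS; Y -> j | XS

Unit productions: S->Y, X->S.
Unit pairs (A ⇒* B via units): (S,Y), (X,S), (X,Y).
S: inherits non-unit rules of {S, Y} → XS | eS | j.
X: inherits non-unit rules of {S, X, Y} → XS | Xa | a | eS | j.
Y: inherits non-unit rules of {Y} → XS | j.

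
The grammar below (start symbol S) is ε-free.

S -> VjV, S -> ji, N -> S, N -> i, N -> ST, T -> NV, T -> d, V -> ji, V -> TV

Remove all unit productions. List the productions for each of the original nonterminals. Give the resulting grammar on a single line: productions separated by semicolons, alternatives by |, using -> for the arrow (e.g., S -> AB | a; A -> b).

S -> ji | VjV; N -> i | ST | ji | VjV; T -> d | NV; V -> TV | ji

Unit productions: N->S.
Unit pairs (A ⇒* B via units): (N,S).
S: inherits non-unit rules of {S} → VjV | ji.
N: inherits non-unit rules of {N, S} → ST | VjV | i | ji.
T: inherits non-unit rules of {T} → NV | d.
V: inherits non-unit rules of {V} → TV | ji.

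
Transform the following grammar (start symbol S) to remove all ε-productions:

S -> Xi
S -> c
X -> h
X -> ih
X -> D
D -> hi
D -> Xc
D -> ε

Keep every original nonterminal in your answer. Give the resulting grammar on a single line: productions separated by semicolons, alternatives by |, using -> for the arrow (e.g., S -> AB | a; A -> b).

Nullable set: {D, X}.
S -> Xi: X nullable, giving Xi | i.
Drop D -> ε.
D -> Xc: X nullable, giving Xc | c.
X -> D: D nullable, giving D.
Unchanged (no nullable symbols): S -> c; D -> hi; X -> h; X -> ih.

S -> c | i | Xi; D -> c | Xc | hi; X -> D | h | ih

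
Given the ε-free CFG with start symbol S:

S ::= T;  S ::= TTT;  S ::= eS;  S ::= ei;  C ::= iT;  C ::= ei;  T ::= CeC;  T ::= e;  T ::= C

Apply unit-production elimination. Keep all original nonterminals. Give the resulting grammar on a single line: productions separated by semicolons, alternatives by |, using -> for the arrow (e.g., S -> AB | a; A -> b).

S -> e | eS | ei | iT | CeC | TTT; C -> ei | iT; T -> e | ei | iT | CeC

Unit productions: S->T, T->C.
Unit pairs (A ⇒* B via units): (S,C), (S,T), (T,C).
S: inherits non-unit rules of {C, S, T} → CeC | TTT | e | eS | ei | iT.
C: inherits non-unit rules of {C} → ei | iT.
T: inherits non-unit rules of {C, T} → CeC | e | ei | iT.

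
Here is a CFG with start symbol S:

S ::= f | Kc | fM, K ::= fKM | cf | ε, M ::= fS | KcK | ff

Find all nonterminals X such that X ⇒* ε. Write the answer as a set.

Directly nullable (have an ε-rule): {K}.
Not nullable: M, S — each has a terminal in every rule's right-hand side or depends on a non-nullable symbol.

{K}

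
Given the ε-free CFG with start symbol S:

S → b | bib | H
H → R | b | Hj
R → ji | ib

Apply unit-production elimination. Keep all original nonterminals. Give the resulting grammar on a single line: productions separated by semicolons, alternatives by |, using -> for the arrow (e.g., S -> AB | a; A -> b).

Unit productions: H->R, S->H.
Unit pairs (A ⇒* B via units): (H,R), (S,H), (S,R).
S: inherits non-unit rules of {H, R, S} → Hj | b | bib | ib | ji.
H: inherits non-unit rules of {H, R} → Hj | b | ib | ji.
R: inherits non-unit rules of {R} → ib | ji.

S -> b | Hj | ib | ji | bib; H -> b | Hj | ib | ji; R -> ib | ji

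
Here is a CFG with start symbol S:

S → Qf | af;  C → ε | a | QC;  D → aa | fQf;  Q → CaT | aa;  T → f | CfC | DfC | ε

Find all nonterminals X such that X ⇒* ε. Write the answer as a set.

{C, T}

Directly nullable (have an ε-rule): {C, T}.
Not nullable: D, Q, S — each has a terminal in every rule's right-hand side or depends on a non-nullable symbol.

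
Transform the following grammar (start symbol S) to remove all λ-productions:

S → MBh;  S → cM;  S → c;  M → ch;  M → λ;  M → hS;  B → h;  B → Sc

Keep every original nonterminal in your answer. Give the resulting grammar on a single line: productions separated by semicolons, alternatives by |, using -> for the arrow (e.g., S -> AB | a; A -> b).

S -> c | Bh | cM | MBh; B -> h | Sc; M -> ch | hS

Nullable set: {M}.
S -> MBh: M nullable, giving Bh | MBh.
S -> cM: M nullable, giving c | cM.
Drop M -> λ.
Unchanged (no nullable symbols): S -> c; B -> Sc; B -> h; M -> ch; M -> hS.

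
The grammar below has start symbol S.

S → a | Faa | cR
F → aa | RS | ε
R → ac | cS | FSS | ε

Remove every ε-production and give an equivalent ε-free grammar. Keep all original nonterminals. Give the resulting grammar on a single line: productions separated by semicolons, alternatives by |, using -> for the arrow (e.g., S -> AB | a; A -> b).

S -> a | c | aa | cR | Faa; F -> S | RS | aa; R -> SS | ac | cS | FSS

Nullable set: {F, R}.
S -> Faa: F nullable, giving Faa | aa.
S -> cR: R nullable, giving c | cR.
Drop F -> ε.
F -> RS: R nullable, giving RS | S.
Drop R -> ε.
R -> FSS: F nullable, giving FSS | SS.
Unchanged (no nullable symbols): S -> a; F -> aa; R -> ac; R -> cS.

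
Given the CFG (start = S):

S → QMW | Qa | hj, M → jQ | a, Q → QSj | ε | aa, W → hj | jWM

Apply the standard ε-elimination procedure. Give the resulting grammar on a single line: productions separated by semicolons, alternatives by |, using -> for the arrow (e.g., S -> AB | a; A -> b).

S -> a | MW | Qa | hj | QMW; M -> a | j | jQ; Q -> Sj | aa | QSj; W -> hj | jWM

Nullable set: {Q}.
S -> QMW: Q nullable, giving MW | QMW.
S -> Qa: Q nullable, giving Qa | a.
M -> jQ: Q nullable, giving j | jQ.
Drop Q -> ε.
Q -> QSj: Q nullable, giving QSj | Sj.
Unchanged (no nullable symbols): S -> hj; M -> a; Q -> aa; W -> hj; W -> jWM.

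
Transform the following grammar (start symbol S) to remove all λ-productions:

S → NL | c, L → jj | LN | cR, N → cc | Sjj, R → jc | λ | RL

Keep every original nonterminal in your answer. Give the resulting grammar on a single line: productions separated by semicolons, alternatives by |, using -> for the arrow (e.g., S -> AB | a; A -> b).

S -> c | NL; L -> c | LN | cR | jj; N -> cc | Sjj; R -> L | RL | jc

Nullable set: {R}.
L -> cR: R nullable, giving c | cR.
Drop R -> λ.
R -> RL: R nullable, giving L | RL.
Unchanged (no nullable symbols): S -> NL; S -> c; L -> LN; L -> jj; N -> Sjj; N -> cc; R -> jc.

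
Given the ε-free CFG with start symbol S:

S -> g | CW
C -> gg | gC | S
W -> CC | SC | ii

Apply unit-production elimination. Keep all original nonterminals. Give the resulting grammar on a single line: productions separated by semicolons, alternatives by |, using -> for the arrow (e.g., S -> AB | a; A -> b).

Unit productions: C->S.
Unit pairs (A ⇒* B via units): (C,S).
S: inherits non-unit rules of {S} → CW | g.
C: inherits non-unit rules of {C, S} → CW | g | gC | gg.
W: inherits non-unit rules of {W} → CC | SC | ii.

S -> g | CW; C -> g | CW | gC | gg; W -> CC | SC | ii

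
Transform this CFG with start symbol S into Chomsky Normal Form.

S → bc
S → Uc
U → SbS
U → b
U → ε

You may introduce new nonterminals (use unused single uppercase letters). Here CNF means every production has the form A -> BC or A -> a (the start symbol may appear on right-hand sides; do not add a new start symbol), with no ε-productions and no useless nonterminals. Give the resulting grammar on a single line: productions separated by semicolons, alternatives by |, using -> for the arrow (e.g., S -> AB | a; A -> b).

Nullable: {U}; after ε-elimination: S -> c | Uc | bc; U -> b | SbS.
No unit productions to eliminate.
TERM: introduce B -> b, A -> c and substitute in every rule of length ≥2.
BIN: U -> SBS becomes U -> SC, C -> BS.

S -> c | BA | UA; A -> c; B -> b; C -> BS; U -> b | SC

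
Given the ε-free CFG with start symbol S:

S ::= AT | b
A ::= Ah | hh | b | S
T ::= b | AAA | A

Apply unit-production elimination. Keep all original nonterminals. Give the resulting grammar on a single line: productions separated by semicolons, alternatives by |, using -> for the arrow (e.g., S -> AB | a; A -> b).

Unit productions: A->S, T->A.
Unit pairs (A ⇒* B via units): (A,S), (T,A), (T,S).
S: inherits non-unit rules of {S} → AT | b.
A: inherits non-unit rules of {A, S} → AT | Ah | b | hh.
T: inherits non-unit rules of {A, S, T} → AAA | AT | Ah | b | hh.

S -> b | AT; A -> b | AT | Ah | hh; T -> b | AT | Ah | hh | AAA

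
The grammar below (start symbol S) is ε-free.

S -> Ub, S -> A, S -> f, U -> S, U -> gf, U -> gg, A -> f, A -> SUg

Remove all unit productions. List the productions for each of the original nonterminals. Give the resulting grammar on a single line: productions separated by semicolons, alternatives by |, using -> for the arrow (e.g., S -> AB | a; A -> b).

S -> f | Ub | SUg; A -> f | SUg; U -> f | Ub | gf | gg | SUg

Unit productions: S->A, U->S.
Unit pairs (A ⇒* B via units): (S,A), (U,A), (U,S).
S: inherits non-unit rules of {A, S} → SUg | Ub | f.
A: inherits non-unit rules of {A} → SUg | f.
U: inherits non-unit rules of {A, S, U} → SUg | Ub | f | gf | gg.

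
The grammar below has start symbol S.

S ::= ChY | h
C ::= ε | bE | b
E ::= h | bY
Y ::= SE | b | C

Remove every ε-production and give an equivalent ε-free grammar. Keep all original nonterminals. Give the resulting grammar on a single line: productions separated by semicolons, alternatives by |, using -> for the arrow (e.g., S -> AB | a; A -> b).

Nullable set: {C, Y}.
S -> ChY: C, Y nullable, giving Ch | ChY | h | hY.
Drop C -> ε.
E -> bY: Y nullable, giving b | bY.
Y -> C: C nullable, giving C.
Unchanged (no nullable symbols): S -> h; C -> b; C -> bE; E -> h; Y -> SE; Y -> b.

S -> h | Ch | hY | ChY; C -> b | bE; E -> b | h | bY; Y -> C | b | SE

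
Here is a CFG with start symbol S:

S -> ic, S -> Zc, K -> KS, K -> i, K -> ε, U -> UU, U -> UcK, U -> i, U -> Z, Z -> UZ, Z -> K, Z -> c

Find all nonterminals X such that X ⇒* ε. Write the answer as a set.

Directly nullable (have an ε-rule): {K}.
Z is nullable via Z -> K (every symbol on the right is already known nullable).
U is nullable via U -> Z (every symbol on the right is already known nullable).
Not nullable: S — each has a terminal in every rule's right-hand side or depends on a non-nullable symbol.

{K, U, Z}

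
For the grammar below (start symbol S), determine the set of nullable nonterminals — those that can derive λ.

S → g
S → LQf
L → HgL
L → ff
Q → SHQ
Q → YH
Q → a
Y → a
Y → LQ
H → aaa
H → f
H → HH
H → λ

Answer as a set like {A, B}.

Directly nullable (have an ε-rule): {H}.
Not nullable: L, Q, S, Y — each has a terminal in every rule's right-hand side or depends on a non-nullable symbol.

{H}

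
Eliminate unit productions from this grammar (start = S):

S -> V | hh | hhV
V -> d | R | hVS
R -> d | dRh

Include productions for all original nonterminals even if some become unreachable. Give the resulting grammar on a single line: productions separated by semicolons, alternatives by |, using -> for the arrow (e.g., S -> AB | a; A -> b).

S -> d | hh | dRh | hVS | hhV; R -> d | dRh; V -> d | dRh | hVS

Unit productions: S->V, V->R.
Unit pairs (A ⇒* B via units): (S,R), (S,V), (V,R).
S: inherits non-unit rules of {R, S, V} → d | dRh | hVS | hh | hhV.
R: inherits non-unit rules of {R} → d | dRh.
V: inherits non-unit rules of {R, V} → d | dRh | hVS.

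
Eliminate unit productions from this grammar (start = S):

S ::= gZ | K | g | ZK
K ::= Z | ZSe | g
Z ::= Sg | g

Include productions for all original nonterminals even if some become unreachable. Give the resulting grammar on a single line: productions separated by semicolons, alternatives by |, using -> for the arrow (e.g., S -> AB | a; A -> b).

Unit productions: K->Z, S->K.
Unit pairs (A ⇒* B via units): (K,Z), (S,K), (S,Z).
S: inherits non-unit rules of {K, S, Z} → Sg | ZK | ZSe | g | gZ.
K: inherits non-unit rules of {K, Z} → Sg | ZSe | g.
Z: inherits non-unit rules of {Z} → Sg | g.

S -> g | Sg | ZK | gZ | ZSe; K -> g | Sg | ZSe; Z -> g | Sg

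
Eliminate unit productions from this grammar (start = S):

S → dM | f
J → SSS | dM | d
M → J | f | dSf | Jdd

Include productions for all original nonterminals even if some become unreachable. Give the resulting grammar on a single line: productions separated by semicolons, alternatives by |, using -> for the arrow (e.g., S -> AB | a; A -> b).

Unit productions: M->J.
Unit pairs (A ⇒* B via units): (M,J).
S: inherits non-unit rules of {S} → dM | f.
J: inherits non-unit rules of {J} → SSS | d | dM.
M: inherits non-unit rules of {J, M} → Jdd | SSS | d | dM | dSf | f.

S -> f | dM; J -> d | dM | SSS; M -> d | f | dM | Jdd | SSS | dSf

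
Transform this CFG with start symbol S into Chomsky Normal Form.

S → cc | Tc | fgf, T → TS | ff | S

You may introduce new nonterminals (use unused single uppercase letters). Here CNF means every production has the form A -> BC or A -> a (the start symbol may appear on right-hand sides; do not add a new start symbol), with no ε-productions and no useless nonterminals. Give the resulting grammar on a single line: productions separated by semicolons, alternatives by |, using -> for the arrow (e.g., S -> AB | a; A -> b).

S -> AA | BD | TA; A -> c; B -> f; C -> g; D -> CB; E -> CB; T -> AA | BB | BE | TA | TS

No ε-productions.
After unit-elimination: S -> Tc | cc | fgf; T -> TS | Tc | cc | ff | fgf.
TERM: introduce A -> c, B -> f, C -> g and substitute in every rule of length ≥2.
BIN: S -> BCB becomes S -> BD, D -> CB; T -> BCB becomes T -> BE, E -> CB.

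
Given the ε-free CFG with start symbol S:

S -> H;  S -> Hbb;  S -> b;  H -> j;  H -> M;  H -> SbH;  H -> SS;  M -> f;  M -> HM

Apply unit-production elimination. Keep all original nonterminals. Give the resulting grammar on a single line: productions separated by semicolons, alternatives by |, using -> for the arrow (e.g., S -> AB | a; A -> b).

Unit productions: H->M, S->H.
Unit pairs (A ⇒* B via units): (H,M), (S,H), (S,M).
S: inherits non-unit rules of {H, M, S} → HM | Hbb | SS | SbH | b | f | j.
H: inherits non-unit rules of {H, M} → HM | SS | SbH | f | j.
M: inherits non-unit rules of {M} → HM | f.

S -> b | f | j | HM | SS | Hbb | SbH; H -> f | j | HM | SS | SbH; M -> f | HM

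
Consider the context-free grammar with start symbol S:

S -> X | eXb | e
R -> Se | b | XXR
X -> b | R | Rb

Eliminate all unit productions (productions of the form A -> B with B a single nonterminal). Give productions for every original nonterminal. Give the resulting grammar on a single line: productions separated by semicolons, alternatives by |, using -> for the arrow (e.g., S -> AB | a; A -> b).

S -> b | e | Rb | Se | XXR | eXb; R -> b | Se | XXR; X -> b | Rb | Se | XXR

Unit productions: S->X, X->R.
Unit pairs (A ⇒* B via units): (S,R), (S,X), (X,R).
S: inherits non-unit rules of {R, S, X} → Rb | Se | XXR | b | e | eXb.
R: inherits non-unit rules of {R} → Se | XXR | b.
X: inherits non-unit rules of {R, X} → Rb | Se | XXR | b.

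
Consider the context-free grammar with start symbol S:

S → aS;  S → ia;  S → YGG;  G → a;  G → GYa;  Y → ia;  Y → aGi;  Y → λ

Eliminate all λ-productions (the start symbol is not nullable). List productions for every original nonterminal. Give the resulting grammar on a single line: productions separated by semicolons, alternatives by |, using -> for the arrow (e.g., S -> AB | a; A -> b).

Nullable set: {Y}.
S -> YGG: Y nullable, giving GG | YGG.
G -> GYa: Y nullable, giving GYa | Ga.
Drop Y -> λ.
Unchanged (no nullable symbols): S -> aS; S -> ia; G -> a; Y -> aGi; Y -> ia.

S -> GG | aS | ia | YGG; G -> a | Ga | GYa; Y -> ia | aGi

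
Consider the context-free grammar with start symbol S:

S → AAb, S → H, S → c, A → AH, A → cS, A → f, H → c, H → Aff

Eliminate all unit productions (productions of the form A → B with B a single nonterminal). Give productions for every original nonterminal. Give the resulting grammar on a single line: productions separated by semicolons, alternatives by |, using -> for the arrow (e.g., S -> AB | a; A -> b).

Unit productions: S->H.
Unit pairs (A ⇒* B via units): (S,H).
S: inherits non-unit rules of {H, S} → AAb | Aff | c.
A: inherits non-unit rules of {A} → AH | cS | f.
H: inherits non-unit rules of {H} → Aff | c.

S -> c | AAb | Aff; A -> f | AH | cS; H -> c | Aff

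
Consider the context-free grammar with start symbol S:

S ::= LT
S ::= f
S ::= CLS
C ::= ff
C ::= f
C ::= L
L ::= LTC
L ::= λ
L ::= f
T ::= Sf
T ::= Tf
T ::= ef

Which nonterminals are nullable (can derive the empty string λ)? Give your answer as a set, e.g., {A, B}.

Directly nullable (have an ε-rule): {L}.
C is nullable via C -> L (every symbol on the right is already known nullable).
Not nullable: S, T — each has a terminal in every rule's right-hand side or depends on a non-nullable symbol.

{C, L}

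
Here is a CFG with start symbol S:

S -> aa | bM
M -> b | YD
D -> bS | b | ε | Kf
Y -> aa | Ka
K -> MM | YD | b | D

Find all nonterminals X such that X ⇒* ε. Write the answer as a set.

{D, K}

Directly nullable (have an ε-rule): {D}.
K is nullable via K -> D (every symbol on the right is already known nullable).
Not nullable: M, S, Y — each has a terminal in every rule's right-hand side or depends on a non-nullable symbol.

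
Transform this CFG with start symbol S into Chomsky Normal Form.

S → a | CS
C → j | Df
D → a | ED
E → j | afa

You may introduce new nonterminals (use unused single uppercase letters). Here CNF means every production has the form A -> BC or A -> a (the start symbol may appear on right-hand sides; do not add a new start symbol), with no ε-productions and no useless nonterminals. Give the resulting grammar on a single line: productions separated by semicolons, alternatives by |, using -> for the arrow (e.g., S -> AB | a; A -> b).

No ε-productions.
No unit productions to eliminate.
TERM: introduce B -> a, A -> f and substitute in every rule of length ≥2.
BIN: E -> BAB becomes E -> BF, F -> AB.

S -> a | CS; A -> f; B -> a; C -> j | DA; D -> a | ED; E -> j | BF; F -> AB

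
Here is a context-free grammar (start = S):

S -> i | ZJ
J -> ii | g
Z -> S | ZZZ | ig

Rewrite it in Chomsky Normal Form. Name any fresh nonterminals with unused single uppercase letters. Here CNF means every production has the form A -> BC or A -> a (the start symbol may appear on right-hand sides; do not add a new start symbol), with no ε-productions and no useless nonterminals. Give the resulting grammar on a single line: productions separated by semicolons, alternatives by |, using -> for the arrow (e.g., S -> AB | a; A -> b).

No ε-productions.
After unit-elimination: S -> i | ZJ; J -> g | ii; Z -> i | ZJ | ig | ZZZ.
TERM: introduce B -> g, A -> i and substitute in every rule of length ≥2.
BIN: Z -> ZZZ becomes Z -> ZC, C -> ZZ.

S -> i | ZJ; A -> i; B -> g; C -> ZZ; J -> g | AA; Z -> i | AB | ZC | ZJ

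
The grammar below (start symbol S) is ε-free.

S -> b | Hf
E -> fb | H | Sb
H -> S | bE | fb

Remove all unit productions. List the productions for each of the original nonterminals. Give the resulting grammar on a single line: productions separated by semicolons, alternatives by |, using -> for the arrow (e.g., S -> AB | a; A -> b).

S -> b | Hf; E -> b | Hf | Sb | bE | fb; H -> b | Hf | bE | fb

Unit productions: E->H, H->S.
Unit pairs (A ⇒* B via units): (E,H), (E,S), (H,S).
S: inherits non-unit rules of {S} → Hf | b.
E: inherits non-unit rules of {E, H, S} → Hf | Sb | b | bE | fb.
H: inherits non-unit rules of {H, S} → Hf | b | bE | fb.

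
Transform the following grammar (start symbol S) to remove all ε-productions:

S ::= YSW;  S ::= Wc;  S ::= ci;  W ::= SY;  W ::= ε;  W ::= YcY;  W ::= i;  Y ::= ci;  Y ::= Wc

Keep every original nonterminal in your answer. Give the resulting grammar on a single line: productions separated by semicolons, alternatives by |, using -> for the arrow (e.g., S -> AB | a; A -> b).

Nullable set: {W}.
S -> Wc: W nullable, giving Wc | c.
S -> YSW: W nullable, giving YS | YSW.
Drop W -> ε.
Y -> Wc: W nullable, giving Wc | c.
Unchanged (no nullable symbols): S -> ci; W -> SY; W -> YcY; W -> i; Y -> ci.

S -> c | Wc | YS | ci | YSW; W -> i | SY | YcY; Y -> c | Wc | ci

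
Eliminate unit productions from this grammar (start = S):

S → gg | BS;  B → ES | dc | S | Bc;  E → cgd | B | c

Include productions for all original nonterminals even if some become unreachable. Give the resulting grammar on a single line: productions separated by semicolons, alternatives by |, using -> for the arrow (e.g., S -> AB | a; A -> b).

Unit productions: B->S, E->B.
Unit pairs (A ⇒* B via units): (B,S), (E,B), (E,S).
S: inherits non-unit rules of {S} → BS | gg.
B: inherits non-unit rules of {B, S} → BS | Bc | ES | dc | gg.
E: inherits non-unit rules of {B, E, S} → BS | Bc | ES | c | cgd | dc | gg.

S -> BS | gg; B -> BS | Bc | ES | dc | gg; E -> c | BS | Bc | ES | dc | gg | cgd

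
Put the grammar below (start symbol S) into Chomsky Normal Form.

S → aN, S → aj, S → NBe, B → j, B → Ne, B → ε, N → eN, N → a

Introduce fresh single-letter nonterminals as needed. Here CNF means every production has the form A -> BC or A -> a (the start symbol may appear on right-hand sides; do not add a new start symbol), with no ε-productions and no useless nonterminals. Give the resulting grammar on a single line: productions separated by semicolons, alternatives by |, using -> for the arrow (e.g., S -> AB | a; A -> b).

S -> CD | CN | NA | NE; A -> e; B -> j | NA; C -> a; D -> j; E -> BA; N -> a | AN

Nullable: {B}; after ε-elimination: S -> Ne | aN | aj | NBe; B -> j | Ne; N -> a | eN.
No unit productions to eliminate.
TERM: introduce C -> a, A -> e, D -> j and substitute in every rule of length ≥2.
BIN: S -> NBA becomes S -> NE, E -> BA.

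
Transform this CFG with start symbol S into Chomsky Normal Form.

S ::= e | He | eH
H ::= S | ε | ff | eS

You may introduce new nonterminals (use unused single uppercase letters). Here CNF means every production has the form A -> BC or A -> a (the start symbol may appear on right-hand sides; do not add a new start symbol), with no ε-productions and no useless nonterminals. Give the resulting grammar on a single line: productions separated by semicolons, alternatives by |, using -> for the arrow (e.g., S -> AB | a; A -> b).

S -> e | AH | HA; A -> e; B -> f; H -> e | AH | AS | BB | HA

Nullable: {H}; after ε-elimination: S -> e | He | eH; H -> S | eS | ff.
After unit-elimination: S -> e | He | eH; H -> e | He | eH | eS | ff.
TERM: introduce A -> e, B -> f and substitute in every rule of length ≥2.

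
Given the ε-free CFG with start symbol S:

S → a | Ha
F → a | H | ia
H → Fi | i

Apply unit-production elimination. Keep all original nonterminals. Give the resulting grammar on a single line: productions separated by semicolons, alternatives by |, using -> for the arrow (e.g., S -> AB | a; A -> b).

S -> a | Ha; F -> a | i | Fi | ia; H -> i | Fi

Unit productions: F->H.
Unit pairs (A ⇒* B via units): (F,H).
S: inherits non-unit rules of {S} → Ha | a.
F: inherits non-unit rules of {F, H} → Fi | a | i | ia.
H: inherits non-unit rules of {H} → Fi | i.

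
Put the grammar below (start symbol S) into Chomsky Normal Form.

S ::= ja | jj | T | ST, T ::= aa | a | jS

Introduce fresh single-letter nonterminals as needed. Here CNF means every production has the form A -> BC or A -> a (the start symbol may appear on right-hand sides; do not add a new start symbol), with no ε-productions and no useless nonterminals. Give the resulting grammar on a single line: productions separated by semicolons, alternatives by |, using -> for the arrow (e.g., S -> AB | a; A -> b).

No ε-productions.
After unit-elimination: S -> a | ST | aa | jS | ja | jj; T -> a | aa | jS.
TERM: introduce A -> a, B -> j and substitute in every rule of length ≥2.

S -> a | AA | BA | BB | BS | ST; A -> a; B -> j; T -> a | AA | BS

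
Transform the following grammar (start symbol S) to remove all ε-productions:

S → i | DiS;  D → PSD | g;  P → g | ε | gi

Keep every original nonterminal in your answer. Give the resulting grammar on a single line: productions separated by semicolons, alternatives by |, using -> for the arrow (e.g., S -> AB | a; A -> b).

S -> i | DiS; D -> g | SD | PSD; P -> g | gi

Nullable set: {P}.
D -> PSD: P nullable, giving PSD | SD.
Drop P -> ε.
Unchanged (no nullable symbols): S -> DiS; S -> i; D -> g; P -> g; P -> gi.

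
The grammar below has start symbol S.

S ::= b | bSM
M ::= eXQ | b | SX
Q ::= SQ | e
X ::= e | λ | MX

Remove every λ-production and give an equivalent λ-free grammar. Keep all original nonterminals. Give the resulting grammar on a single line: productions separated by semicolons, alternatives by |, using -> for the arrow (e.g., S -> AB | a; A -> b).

S -> b | bSM; M -> S | b | SX | eQ | eXQ; Q -> e | SQ; X -> M | e | MX

Nullable set: {X}.
M -> SX: X nullable, giving S | SX.
M -> eXQ: X nullable, giving eQ | eXQ.
Drop X -> λ.
X -> MX: X nullable, giving M | MX.
Unchanged (no nullable symbols): S -> b; S -> bSM; M -> b; Q -> SQ; Q -> e; X -> e.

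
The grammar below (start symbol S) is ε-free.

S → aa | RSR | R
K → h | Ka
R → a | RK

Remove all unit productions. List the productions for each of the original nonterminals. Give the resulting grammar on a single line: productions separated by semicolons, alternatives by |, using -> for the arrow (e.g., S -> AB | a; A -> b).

S -> a | RK | aa | RSR; K -> h | Ka; R -> a | RK

Unit productions: S->R.
Unit pairs (A ⇒* B via units): (S,R).
S: inherits non-unit rules of {R, S} → RK | RSR | a | aa.
K: inherits non-unit rules of {K} → Ka | h.
R: inherits non-unit rules of {R} → RK | a.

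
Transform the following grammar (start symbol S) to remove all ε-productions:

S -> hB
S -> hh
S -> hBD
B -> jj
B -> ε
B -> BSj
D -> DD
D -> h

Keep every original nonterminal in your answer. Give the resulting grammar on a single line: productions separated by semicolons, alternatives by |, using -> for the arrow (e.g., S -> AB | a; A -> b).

Nullable set: {B}.
S -> hB: B nullable, giving h | hB.
S -> hBD: B nullable, giving hBD | hD.
Drop B -> ε.
B -> BSj: B nullable, giving BSj | Sj.
Unchanged (no nullable symbols): S -> hh; B -> jj; D -> DD; D -> h.

S -> h | hB | hD | hh | hBD; B -> Sj | jj | BSj; D -> h | DD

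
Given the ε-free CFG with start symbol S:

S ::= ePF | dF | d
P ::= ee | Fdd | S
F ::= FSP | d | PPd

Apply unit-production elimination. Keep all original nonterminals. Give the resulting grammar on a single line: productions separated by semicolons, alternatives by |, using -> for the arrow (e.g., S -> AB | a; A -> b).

Unit productions: P->S.
Unit pairs (A ⇒* B via units): (P,S).
S: inherits non-unit rules of {S} → d | dF | ePF.
F: inherits non-unit rules of {F} → FSP | PPd | d.
P: inherits non-unit rules of {P, S} → Fdd | d | dF | ePF | ee.

S -> d | dF | ePF; F -> d | FSP | PPd; P -> d | dF | ee | Fdd | ePF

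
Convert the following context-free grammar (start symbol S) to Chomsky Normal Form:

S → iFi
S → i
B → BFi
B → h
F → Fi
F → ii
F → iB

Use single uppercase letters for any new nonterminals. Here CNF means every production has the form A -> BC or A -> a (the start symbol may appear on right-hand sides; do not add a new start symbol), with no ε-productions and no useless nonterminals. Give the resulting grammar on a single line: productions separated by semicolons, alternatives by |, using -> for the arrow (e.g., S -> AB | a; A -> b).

S -> i | AD; A -> i; B -> h | BC; C -> FA; D -> FA; F -> AA | AB | FA

No ε-productions.
No unit productions to eliminate.
TERM: introduce A -> i and substitute in every rule of length ≥2.
BIN: B -> BFA becomes B -> BC, C -> FA; S -> AFA becomes S -> AD, D -> FA.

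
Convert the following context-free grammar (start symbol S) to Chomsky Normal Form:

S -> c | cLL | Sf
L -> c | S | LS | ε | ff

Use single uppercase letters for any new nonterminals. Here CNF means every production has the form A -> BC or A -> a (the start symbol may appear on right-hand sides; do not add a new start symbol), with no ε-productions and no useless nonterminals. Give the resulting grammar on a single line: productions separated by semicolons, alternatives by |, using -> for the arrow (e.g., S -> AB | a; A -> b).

Nullable: {L}; after ε-elimination: S -> c | Sf | cL | cLL; L -> S | c | LS | ff.
After unit-elimination: S -> c | Sf | cL | cLL; L -> c | LS | Sf | cL | ff | cLL.
TERM: introduce B -> c, A -> f and substitute in every rule of length ≥2.
BIN: L -> BLL becomes L -> BC, C -> LL; S -> BLL becomes S -> BD, D -> LL.

S -> c | BD | BL | SA; A -> f; B -> c; C -> LL; D -> LL; L -> c | AA | BC | BL | LS | SA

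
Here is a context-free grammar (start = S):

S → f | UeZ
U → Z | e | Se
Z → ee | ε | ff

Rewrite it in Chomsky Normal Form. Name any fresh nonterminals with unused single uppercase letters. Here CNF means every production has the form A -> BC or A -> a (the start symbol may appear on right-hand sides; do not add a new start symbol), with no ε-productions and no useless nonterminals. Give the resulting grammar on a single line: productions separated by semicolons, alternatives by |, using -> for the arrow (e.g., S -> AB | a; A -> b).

Nullable: {U, Z}; after ε-elimination: S -> e | f | Ue | eZ | UeZ; U -> Z | e | Se; Z -> ee | ff.
After unit-elimination: S -> e | f | Ue | eZ | UeZ; U -> e | Se | ee | ff; Z -> ee | ff.
TERM: introduce A -> e, B -> f and substitute in every rule of length ≥2.
BIN: S -> UAZ becomes S -> UC, C -> AZ.

S -> e | f | AZ | UA | UC; A -> e; B -> f; C -> AZ; U -> e | AA | BB | SA; Z -> AA | BB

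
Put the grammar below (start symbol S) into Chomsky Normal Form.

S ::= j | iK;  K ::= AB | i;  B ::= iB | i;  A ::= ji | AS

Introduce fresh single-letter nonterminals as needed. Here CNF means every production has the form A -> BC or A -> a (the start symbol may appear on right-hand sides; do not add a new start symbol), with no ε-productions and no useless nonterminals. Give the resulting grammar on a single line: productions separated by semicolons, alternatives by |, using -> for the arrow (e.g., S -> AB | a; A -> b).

S -> j | DK; A -> AS | CD; B -> i | DB; C -> j; D -> i; K -> i | AB

No ε-productions.
No unit productions to eliminate.
TERM: introduce D -> i, C -> j and substitute in every rule of length ≥2.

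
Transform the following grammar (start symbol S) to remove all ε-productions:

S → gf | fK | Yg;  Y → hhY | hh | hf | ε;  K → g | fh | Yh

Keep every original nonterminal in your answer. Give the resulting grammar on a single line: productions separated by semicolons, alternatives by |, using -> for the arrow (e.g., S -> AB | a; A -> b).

S -> g | Yg | fK | gf; K -> g | h | Yh | fh; Y -> hf | hh | hhY

Nullable set: {Y}.
S -> Yg: Y nullable, giving Yg | g.
K -> Yh: Y nullable, giving Yh | h.
Drop Y -> ε.
Y -> hhY: Y nullable, giving hh | hhY.
Unchanged (no nullable symbols): S -> fK; S -> gf; K -> fh; K -> g; Y -> hf; Y -> hh.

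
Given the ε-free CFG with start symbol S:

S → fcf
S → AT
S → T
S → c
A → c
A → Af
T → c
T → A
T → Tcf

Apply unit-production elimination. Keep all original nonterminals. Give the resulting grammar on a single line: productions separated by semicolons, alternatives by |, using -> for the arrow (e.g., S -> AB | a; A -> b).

S -> c | AT | Af | Tcf | fcf; A -> c | Af; T -> c | Af | Tcf

Unit productions: S->T, T->A.
Unit pairs (A ⇒* B via units): (S,A), (S,T), (T,A).
S: inherits non-unit rules of {A, S, T} → AT | Af | Tcf | c | fcf.
A: inherits non-unit rules of {A} → Af | c.
T: inherits non-unit rules of {A, T} → Af | Tcf | c.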